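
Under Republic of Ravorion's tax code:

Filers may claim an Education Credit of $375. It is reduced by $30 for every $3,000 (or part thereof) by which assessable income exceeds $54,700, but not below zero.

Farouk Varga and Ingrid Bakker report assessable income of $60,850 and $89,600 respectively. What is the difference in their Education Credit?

Farouk ($60,850): Education Credit: income exceeds $54,700 by $6,150, which is 3 full-or-partial $3,000 increments; reduction = 3 × $30 = $90, leaving $285.
Ingrid ($89,600): Education Credit: income exceeds $54,700 by $34,900, which is 12 full-or-partial $3,000 increments; reduction = 12 × $30 = $360, leaving $15.
Difference: |$285 − $15| = $270.

$270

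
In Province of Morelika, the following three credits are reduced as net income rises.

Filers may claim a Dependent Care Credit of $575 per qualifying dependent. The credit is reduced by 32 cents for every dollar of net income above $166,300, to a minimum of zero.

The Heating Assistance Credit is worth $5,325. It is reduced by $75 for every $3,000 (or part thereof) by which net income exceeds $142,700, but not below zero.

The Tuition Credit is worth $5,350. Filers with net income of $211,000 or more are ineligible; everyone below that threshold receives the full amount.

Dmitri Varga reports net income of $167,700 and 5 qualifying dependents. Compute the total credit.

Dependent Care Credit: base = 5 × $575 = $2,875. 32% of the $1,400 excess over $166,300 is $448; credit = $2,875 − $448 = $2,427.
Heating Assistance Credit: income exceeds $142,700 by $25,000, which is 9 full-or-partial $3,000 increments; reduction = 9 × $75 = $675, leaving $4,650.
Tuition Credit: $167,700 is below the $211,000 cutoff, so the full $5,350 applies.
Total: $2,427 + $4,650 + $5,350 = $12,427.

$12,427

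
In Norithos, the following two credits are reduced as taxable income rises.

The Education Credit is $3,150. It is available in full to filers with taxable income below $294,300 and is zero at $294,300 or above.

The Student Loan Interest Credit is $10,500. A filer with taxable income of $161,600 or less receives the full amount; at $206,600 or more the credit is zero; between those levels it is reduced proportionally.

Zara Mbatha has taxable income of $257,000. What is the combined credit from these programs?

Education Credit: $257,000 is below the $294,300 cutoff, so the full $3,150 applies.
Student Loan Interest Credit: $257,000 is at or above $206,600, so the credit is $0.
Total: $3,150 + $0 = $3,150.

$3,150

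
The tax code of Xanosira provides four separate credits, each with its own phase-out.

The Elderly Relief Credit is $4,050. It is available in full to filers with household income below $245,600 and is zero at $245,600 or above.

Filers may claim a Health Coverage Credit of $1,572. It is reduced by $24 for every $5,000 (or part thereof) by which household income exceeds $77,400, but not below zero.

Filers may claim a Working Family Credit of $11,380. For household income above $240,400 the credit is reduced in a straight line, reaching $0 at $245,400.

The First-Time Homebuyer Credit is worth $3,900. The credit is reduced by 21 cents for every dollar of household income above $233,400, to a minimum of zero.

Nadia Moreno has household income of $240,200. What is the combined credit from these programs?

Elderly Relief Credit: $240,200 is below the $245,600 cutoff, so the full $4,050 applies.
Health Coverage Credit: income exceeds $77,400 by $162,800, which is 33 full-or-partial $5,000 increments; reduction = 33 × $24 = $792, leaving $780.
Working Family Credit: $240,200 is at or below the $240,400 threshold, so the full $11,380 applies.
First-Time Homebuyer Credit: 21% of the $6,800 excess over $233,400 is $1,428; credit = $3,900 − $1,428 = $2,472.
Total: $4,050 + $780 + $11,380 + $2,472 = $18,682.

$18,682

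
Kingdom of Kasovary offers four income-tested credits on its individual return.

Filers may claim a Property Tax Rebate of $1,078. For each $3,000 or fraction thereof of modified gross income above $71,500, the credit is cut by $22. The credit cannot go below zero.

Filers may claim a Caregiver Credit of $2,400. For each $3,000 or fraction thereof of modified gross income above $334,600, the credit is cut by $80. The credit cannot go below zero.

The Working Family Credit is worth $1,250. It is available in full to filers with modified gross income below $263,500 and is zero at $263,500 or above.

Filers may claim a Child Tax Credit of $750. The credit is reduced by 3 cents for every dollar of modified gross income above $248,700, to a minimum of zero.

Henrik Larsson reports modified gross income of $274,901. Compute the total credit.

Property Tax Rebate: income exceeds $71,500 by $203,401 → 68 increments × $22 = $1,496 ≥ base, so the credit is $0.
Caregiver Credit: $274,901 is at or below the $334,600 threshold, so the full $2,400 applies.
Working Family Credit: $274,901 meets or exceeds the $263,500 cutoff, so the credit is $0.
Child Tax Credit: 3% of the $26,201 excess over $248,700 is $786.03 ≥ base, so the credit is $0.
Total: $0 + $2,400 + $0 + $0 = $2,400.

$2,400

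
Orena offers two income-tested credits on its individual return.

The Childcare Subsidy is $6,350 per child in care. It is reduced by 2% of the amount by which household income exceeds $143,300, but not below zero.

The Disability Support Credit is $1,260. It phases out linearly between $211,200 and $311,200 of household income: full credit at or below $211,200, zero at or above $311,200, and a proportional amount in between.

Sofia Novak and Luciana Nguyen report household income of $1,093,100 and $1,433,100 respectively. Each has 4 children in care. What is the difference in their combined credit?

$6,404

Sofia ($1,093,100): Childcare Subsidy: base = 4 × $6,350 = $25,400. 2% of the $949,800 excess over $143,300 is $18,996; credit = $25,400 − $18,996 = $6,404. Disability Support Credit: $1,093,100 is at or above $311,200, so the credit is $0. total $6,404 + $0 = $6,404
Luciana ($1,433,100): Childcare Subsidy: base = 4 × $6,350 = $25,400. 2% of the $1,289,800 excess over $143,300 is $25,796 ≥ base, so the credit is $0. Disability Support Credit: $1,433,100 is at or above $311,200, so the credit is $0. total $0 + $0 = $0
Difference: |$6,404 − $0| = $6,404.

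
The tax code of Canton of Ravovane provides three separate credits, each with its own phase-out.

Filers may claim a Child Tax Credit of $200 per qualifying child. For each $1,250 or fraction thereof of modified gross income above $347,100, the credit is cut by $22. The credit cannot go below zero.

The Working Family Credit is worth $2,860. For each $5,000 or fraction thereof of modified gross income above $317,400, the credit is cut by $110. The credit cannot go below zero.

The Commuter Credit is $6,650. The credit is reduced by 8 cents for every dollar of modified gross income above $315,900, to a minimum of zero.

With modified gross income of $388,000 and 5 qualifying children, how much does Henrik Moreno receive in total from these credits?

$2,366

Child Tax Credit: base = 5 × $200 = $1,000. income exceeds $347,100 by $40,900, which is 33 full-or-partial $1,250 increments; reduction = 33 × $22 = $726, leaving $274.
Working Family Credit: income exceeds $317,400 by $70,600, which is 15 full-or-partial $5,000 increments; reduction = 15 × $110 = $1,650, leaving $1,210.
Commuter Credit: 8% of the $72,100 excess over $315,900 is $5,768; credit = $6,650 − $5,768 = $882.
Total: $274 + $1,210 + $882 = $2,366.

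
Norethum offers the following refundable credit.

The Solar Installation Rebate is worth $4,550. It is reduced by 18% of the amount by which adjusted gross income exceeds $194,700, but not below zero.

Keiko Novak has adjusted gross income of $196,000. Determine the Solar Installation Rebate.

Solar Installation Rebate: 18% of the $1,300 excess over $194,700 is $234; credit = $4,550 − $234 = $4,316.

$4,316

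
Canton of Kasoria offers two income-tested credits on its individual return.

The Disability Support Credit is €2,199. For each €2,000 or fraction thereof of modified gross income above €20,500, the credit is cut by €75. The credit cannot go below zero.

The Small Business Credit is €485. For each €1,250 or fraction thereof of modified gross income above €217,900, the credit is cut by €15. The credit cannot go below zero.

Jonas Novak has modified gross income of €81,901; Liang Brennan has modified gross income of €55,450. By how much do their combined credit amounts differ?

Jonas (€81,901): Disability Support Credit: income exceeds €20,500 by €61,401 → 31 increments × €75 = €2,325 ≥ base, so the credit is €0. Small Business Credit: €81,901 is at or below the €217,900 threshold, so the full €485 applies. total €0 + €485 = €485
Liang (€55,450): Disability Support Credit: income exceeds €20,500 by €34,950, which is 18 full-or-partial €2,000 increments; reduction = 18 × €75 = €1,350, leaving €849. Small Business Credit: €55,450 is at or below the €217,900 threshold, so the full €485 applies. total €849 + €485 = €1,334
Difference: |€485 − €1,334| = €849.

€849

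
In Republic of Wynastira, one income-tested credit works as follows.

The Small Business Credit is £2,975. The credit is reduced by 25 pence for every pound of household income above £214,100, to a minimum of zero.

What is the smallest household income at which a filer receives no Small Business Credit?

£226,000

The credit falls by 25% of each pound above £214,100, so it reaches zero when the excess is £2,975 / 25% = £11,900: income = £214,100 + £11,900 = £226,000.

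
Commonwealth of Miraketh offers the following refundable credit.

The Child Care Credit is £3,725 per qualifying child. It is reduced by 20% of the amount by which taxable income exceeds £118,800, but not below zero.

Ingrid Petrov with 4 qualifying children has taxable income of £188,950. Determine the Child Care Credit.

Child Care Credit: base = 4 × £3,725 = £14,900. 20% of the £70,150 excess over £118,800 is £14,030; credit = £14,900 − £14,030 = £870.

£870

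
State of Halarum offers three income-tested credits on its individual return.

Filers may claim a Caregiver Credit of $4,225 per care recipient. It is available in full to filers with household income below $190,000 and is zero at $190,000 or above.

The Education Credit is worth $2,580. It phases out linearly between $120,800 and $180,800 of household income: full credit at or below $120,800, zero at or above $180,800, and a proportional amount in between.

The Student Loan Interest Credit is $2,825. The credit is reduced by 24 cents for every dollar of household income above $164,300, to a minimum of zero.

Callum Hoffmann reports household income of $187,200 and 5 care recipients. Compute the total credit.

$21,125

Caregiver Credit: base = 5 × $4,225 = $21,125. $187,200 is below the $190,000 cutoff, so the full $21,125 applies.
Education Credit: $187,200 is at or above $180,800, so the credit is $0.
Student Loan Interest Credit: 24% of the $22,900 excess over $164,300 is $5,496 ≥ base, so the credit is $0.
Total: $21,125 + $0 + $0 = $21,125.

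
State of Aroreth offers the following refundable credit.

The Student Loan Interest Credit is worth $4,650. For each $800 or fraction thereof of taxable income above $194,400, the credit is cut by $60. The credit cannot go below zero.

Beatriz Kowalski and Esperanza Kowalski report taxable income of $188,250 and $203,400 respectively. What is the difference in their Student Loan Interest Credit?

$720

Beatriz ($188,250): Student Loan Interest Credit: $188,250 is at or below the $194,400 threshold, so the full $4,650 applies.
Esperanza ($203,400): Student Loan Interest Credit: income exceeds $194,400 by $9,000, which is 12 full-or-partial $800 increments; reduction = 12 × $60 = $720, leaving $3,930.
Difference: |$4,650 − $3,930| = $720.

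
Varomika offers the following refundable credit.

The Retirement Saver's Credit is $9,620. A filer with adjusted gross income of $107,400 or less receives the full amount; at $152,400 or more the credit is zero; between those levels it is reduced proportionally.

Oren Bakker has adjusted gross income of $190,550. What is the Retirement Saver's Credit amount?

$0

Retirement Saver's Credit: $190,550 is at or above $152,400, so the credit is $0.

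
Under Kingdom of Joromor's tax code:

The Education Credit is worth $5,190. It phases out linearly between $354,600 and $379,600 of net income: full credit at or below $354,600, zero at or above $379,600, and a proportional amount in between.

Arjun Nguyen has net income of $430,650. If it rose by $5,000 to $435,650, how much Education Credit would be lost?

At $430,650 — $430,650 is at or above $379,600, so the credit is $0.
At $435,650 — $435,650 is at or above $379,600, so the credit is $0.
Lost: $0 − $0 = $0.

$0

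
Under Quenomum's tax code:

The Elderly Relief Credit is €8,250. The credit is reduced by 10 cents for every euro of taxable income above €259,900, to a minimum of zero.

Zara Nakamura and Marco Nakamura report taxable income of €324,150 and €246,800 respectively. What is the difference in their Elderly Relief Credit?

€6,425

Zara (€324,150): Elderly Relief Credit: 10% of the €64,250 excess over €259,900 is €6,425; credit = €8,250 − €6,425 = €1,825.
Marco (€246,800): Elderly Relief Credit: €246,800 is at or below the €259,900 threshold, so the full €8,250 applies.
Difference: |€1,825 − €8,250| = €6,425.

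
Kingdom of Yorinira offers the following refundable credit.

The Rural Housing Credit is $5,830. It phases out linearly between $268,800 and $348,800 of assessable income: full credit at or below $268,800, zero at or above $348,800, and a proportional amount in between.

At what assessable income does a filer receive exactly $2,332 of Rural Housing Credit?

$316,800

$2,332 is 2,332/5,830 of the full $5,830, so 3,498/5,830 of the $80,000 range has been used: income = $268,800 + $80,000 × 3,498/5,830 = $316,800.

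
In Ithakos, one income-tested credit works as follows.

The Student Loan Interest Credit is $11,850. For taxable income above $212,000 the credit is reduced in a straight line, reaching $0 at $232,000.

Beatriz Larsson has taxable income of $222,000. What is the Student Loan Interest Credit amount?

Student Loan Interest Credit: $222,000 is $10,000 into a $20,000 phase-out range, leaving 10,000/20,000 of the credit: $11,850 × 10,000/20,000 = $5,925.

$5,925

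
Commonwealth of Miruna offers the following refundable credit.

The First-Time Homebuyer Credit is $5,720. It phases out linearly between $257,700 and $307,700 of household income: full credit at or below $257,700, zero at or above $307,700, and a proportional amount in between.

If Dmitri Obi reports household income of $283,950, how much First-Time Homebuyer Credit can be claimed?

First-Time Homebuyer Credit: $283,950 is $26,250 into a $50,000 phase-out range, leaving 23,750/50,000 of the credit: $5,720 × 23,750/50,000 = $2,717.

$2,717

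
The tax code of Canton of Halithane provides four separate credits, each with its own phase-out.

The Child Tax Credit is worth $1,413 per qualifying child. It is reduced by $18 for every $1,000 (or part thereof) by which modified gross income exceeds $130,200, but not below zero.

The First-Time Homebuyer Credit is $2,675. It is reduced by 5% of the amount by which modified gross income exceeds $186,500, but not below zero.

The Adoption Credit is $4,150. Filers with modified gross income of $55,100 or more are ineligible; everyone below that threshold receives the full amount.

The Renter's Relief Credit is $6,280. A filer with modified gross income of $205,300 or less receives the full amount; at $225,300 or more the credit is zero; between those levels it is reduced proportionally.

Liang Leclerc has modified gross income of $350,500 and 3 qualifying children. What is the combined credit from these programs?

Child Tax Credit: base = 3 × $1,413 = $4,239. income exceeds $130,200 by $220,300, which is 221 full-or-partial $1,000 increments; reduction = 221 × $18 = $3,978, leaving $261.
First-Time Homebuyer Credit: 5% of the $164,000 excess over $186,500 is $8,200 ≥ base, so the credit is $0.
Adoption Credit: $350,500 meets or exceeds the $55,100 cutoff, so the credit is $0.
Renter's Relief Credit: $350,500 is at or above $225,300, so the credit is $0.
Total: $261 + $0 + $0 + $0 = $261.

$261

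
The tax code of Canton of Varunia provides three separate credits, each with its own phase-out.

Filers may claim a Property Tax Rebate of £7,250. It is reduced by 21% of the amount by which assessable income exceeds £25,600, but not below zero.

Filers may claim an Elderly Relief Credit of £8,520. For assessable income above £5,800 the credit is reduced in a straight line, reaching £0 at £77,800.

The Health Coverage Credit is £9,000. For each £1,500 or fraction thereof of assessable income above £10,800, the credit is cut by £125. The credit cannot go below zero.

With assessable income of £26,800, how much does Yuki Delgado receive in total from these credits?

Property Tax Rebate: 21% of the £1,200 excess over £25,600 is £252; credit = £7,250 − £252 = £6,998.
Elderly Relief Credit: £26,800 is £21,000 into a £72,000 phase-out range, leaving 51,000/72,000 of the credit: £8,520 × 51,000/72,000 = £6,035.
Health Coverage Credit: income exceeds £10,800 by £16,000, which is 11 full-or-partial £1,500 increments; reduction = 11 × £125 = £1,375, leaving £7,625.
Total: £6,998 + £6,035 + £7,625 = £20,658.

£20,658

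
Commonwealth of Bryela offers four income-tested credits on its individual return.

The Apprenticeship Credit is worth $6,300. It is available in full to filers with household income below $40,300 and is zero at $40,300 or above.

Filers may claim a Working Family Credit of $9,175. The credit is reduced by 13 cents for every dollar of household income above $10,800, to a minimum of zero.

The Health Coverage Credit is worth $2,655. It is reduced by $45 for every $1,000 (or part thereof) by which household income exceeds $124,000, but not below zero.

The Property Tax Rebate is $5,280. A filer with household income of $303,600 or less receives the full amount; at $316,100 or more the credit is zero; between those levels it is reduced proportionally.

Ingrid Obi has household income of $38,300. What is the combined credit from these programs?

$19,835

Apprenticeship Credit: $38,300 is below the $40,300 cutoff, so the full $6,300 applies.
Working Family Credit: 13% of the $27,500 excess over $10,800 is $3,575; credit = $9,175 − $3,575 = $5,600.
Health Coverage Credit: $38,300 is at or below the $124,000 threshold, so the full $2,655 applies.
Property Tax Rebate: $38,300 is at or below the $303,600 threshold, so the full $5,280 applies.
Total: $6,300 + $5,600 + $2,655 + $5,280 = $19,835.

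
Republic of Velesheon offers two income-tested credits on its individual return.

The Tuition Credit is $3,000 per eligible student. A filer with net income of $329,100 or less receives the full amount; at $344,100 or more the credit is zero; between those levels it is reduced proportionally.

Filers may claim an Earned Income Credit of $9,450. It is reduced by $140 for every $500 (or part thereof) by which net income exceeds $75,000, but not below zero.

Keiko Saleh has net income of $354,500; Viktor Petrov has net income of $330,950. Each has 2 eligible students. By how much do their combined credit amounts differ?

Keiko ($354,500): Tuition Credit: base = 2 × $3,000 = $6,000. $354,500 is at or above $344,100, so the credit is $0. Earned Income Credit: income exceeds $75,000 by $279,500 → 559 increments × $140 = $78,260 ≥ base, so the credit is $0. total $0 + $0 = $0
Viktor ($330,950): Tuition Credit: base = 2 × $3,000 = $6,000. $330,950 is $1,850 into a $15,000 phase-out range, leaving 13,150/15,000 of the credit: $6,000 × 13,150/15,000 = $5,260. Earned Income Credit: income exceeds $75,000 by $255,950 → 512 increments × $140 = $71,680 ≥ base, so the credit is $0. total $5,260 + $0 = $5,260
Difference: |$0 − $5,260| = $5,260.

$5,260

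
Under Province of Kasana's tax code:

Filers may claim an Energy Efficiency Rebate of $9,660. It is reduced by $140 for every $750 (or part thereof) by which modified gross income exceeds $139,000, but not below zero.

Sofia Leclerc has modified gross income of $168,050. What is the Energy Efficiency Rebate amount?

Energy Efficiency Rebate: income exceeds $139,000 by $29,050, which is 39 full-or-partial $750 increments; reduction = 39 × $140 = $5,460, leaving $4,200.

$4,200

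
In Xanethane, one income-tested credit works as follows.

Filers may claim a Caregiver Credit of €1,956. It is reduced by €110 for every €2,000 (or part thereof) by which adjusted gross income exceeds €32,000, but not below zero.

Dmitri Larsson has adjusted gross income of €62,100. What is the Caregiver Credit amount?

€196

Caregiver Credit: income exceeds €32,000 by €30,100, which is 16 full-or-partial €2,000 increments; reduction = 16 × €110 = €1,760, leaving €196.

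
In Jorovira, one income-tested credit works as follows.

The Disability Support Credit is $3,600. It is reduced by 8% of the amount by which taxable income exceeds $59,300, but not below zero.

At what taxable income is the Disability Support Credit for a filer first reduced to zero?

$104,300

The credit falls by 8% of each dollar above $59,300, so it reaches zero when the excess is $3,600 / 8% = $45,000: income = $59,300 + $45,000 = $104,300.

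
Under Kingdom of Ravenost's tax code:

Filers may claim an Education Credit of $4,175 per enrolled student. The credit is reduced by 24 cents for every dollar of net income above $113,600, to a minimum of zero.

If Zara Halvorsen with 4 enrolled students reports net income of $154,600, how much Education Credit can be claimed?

$6,860

Education Credit: base = 4 × $4,175 = $16,700. 24% of the $41,000 excess over $113,600 is $9,840; credit = $16,700 − $9,840 = $6,860.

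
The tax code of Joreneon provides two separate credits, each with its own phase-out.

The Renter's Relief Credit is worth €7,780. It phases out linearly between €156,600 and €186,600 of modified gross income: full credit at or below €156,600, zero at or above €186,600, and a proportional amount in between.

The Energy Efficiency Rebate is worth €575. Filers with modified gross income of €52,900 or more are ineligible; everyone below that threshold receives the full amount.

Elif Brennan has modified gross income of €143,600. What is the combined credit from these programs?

Renter's Relief Credit: €143,600 is at or below the €156,600 threshold, so the full €7,780 applies.
Energy Efficiency Rebate: €143,600 meets or exceeds the €52,900 cutoff, so the credit is €0.
Total: €7,780 + €0 = €7,780.

€7,780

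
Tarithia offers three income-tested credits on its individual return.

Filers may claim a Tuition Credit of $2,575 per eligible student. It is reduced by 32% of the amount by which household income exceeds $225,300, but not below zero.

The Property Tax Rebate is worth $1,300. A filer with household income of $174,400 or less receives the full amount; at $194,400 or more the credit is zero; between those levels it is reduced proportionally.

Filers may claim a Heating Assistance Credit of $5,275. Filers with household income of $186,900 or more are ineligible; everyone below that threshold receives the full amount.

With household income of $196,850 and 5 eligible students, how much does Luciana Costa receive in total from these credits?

Tuition Credit: base = 5 × $2,575 = $12,875. $196,850 is at or below the $225,300 threshold, so the full $12,875 applies.
Property Tax Rebate: $196,850 is at or above $194,400, so the credit is $0.
Heating Assistance Credit: $196,850 meets or exceeds the $186,900 cutoff, so the credit is $0.
Total: $12,875 + $0 + $0 = $12,875.

$12,875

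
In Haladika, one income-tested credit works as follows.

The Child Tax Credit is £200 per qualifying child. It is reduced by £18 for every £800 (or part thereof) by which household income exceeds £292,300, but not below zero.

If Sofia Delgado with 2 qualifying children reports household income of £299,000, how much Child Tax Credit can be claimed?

Child Tax Credit: base = 2 × £200 = £400. income exceeds £292,300 by £6,700, which is 9 full-or-partial £800 increments; reduction = 9 × £18 = £162, leaving £238.

£238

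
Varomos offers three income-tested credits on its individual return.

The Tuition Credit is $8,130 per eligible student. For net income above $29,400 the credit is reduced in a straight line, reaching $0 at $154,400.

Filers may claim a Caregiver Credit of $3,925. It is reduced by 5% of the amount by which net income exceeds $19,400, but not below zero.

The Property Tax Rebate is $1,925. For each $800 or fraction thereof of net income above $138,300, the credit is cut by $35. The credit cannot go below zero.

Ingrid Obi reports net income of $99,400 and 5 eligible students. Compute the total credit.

Tuition Credit: base = 5 × $8,130 = $40,650. $99,400 is $70,000 into a $125,000 phase-out range, leaving 55,000/125,000 of the credit: $40,650 × 55,000/125,000 = $17,886.
Caregiver Credit: 5% of the $80,000 excess over $19,400 is $4,000 ≥ base, so the credit is $0.
Property Tax Rebate: $99,400 is at or below the $138,300 threshold, so the full $1,925 applies.
Total: $17,886 + $0 + $1,925 = $19,811.

$19,811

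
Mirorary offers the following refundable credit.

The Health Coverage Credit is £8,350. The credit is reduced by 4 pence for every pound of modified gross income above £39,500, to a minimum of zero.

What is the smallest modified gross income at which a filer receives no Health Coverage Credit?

The credit falls by 4% of each pound above £39,500, so it reaches zero when the excess is £8,350 / 4% = £208,750: income = £39,500 + £208,750 = £248,250.

£248,250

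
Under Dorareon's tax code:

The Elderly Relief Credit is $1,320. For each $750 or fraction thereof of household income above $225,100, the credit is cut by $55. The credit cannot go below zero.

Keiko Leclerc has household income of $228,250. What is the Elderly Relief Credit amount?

$1,045

Elderly Relief Credit: income exceeds $225,100 by $3,150, which is 5 full-or-partial $750 increments; reduction = 5 × $55 = $275, leaving $1,045.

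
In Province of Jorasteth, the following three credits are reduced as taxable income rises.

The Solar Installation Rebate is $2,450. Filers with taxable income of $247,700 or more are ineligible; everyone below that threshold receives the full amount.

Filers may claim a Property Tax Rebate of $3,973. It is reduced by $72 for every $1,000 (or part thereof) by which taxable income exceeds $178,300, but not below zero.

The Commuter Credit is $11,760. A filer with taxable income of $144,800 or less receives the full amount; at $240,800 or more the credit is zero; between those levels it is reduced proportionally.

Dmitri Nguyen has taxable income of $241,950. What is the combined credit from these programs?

Solar Installation Rebate: $241,950 is below the $247,700 cutoff, so the full $2,450 applies.
Property Tax Rebate: income exceeds $178,300 by $63,650 → 64 increments × $72 = $4,608 ≥ base, so the credit is $0.
Commuter Credit: $241,950 is at or above $240,800, so the credit is $0.
Total: $2,450 + $0 + $0 = $2,450.

$2,450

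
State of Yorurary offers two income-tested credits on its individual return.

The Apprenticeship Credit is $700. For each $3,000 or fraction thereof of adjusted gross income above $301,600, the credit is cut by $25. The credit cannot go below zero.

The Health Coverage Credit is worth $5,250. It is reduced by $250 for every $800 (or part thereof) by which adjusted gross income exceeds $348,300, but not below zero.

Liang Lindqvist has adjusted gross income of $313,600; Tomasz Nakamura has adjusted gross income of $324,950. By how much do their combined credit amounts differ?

$100

Liang ($313,600): Apprenticeship Credit: income exceeds $301,600 by $12,000, which is 4 full-or-partial $3,000 increments; reduction = 4 × $25 = $100, leaving $600. Health Coverage Credit: $313,600 is at or below the $348,300 threshold, so the full $5,250 applies. total $600 + $5,250 = $5,850
Tomasz ($324,950): Apprenticeship Credit: income exceeds $301,600 by $23,350, which is 8 full-or-partial $3,000 increments; reduction = 8 × $25 = $200, leaving $500. Health Coverage Credit: $324,950 is at or below the $348,300 threshold, so the full $5,250 applies. total $500 + $5,250 = $5,750
Difference: |$5,850 − $5,750| = $100.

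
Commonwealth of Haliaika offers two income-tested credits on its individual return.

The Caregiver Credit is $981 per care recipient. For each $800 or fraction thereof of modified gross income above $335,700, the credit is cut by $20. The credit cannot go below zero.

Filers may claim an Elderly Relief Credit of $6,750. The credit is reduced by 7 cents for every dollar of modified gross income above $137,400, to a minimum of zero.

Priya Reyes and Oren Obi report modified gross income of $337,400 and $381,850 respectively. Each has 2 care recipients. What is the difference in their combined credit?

Priya ($337,400): Caregiver Credit: base = 2 × $981 = $1,962. income exceeds $335,700 by $1,700, which is 3 full-or-partial $800 increments; reduction = 3 × $20 = $60, leaving $1,902. Elderly Relief Credit: 7% of the $200,000 excess over $137,400 is $14,000 ≥ base, so the credit is $0. total $1,902 + $0 = $1,902
Oren ($381,850): Caregiver Credit: base = 2 × $981 = $1,962. income exceeds $335,700 by $46,150, which is 58 full-or-partial $800 increments; reduction = 58 × $20 = $1,160, leaving $802. Elderly Relief Credit: 7% of the $244,450 excess over $137,400 is $17,111.50 ≥ base, so the credit is $0. total $802 + $0 = $802
Difference: |$1,902 − $802| = $1,100.

$1,100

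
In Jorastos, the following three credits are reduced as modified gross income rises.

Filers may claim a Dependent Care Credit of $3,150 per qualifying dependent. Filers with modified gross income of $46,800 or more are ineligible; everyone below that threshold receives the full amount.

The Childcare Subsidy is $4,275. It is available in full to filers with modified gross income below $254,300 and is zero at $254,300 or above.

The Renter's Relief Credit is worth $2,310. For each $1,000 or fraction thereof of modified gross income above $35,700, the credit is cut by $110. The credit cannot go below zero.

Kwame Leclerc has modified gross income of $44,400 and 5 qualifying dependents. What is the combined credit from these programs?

Dependent Care Credit: base = 5 × $3,150 = $15,750. $44,400 is below the $46,800 cutoff, so the full $15,750 applies.
Childcare Subsidy: $44,400 is below the $254,300 cutoff, so the full $4,275 applies.
Renter's Relief Credit: income exceeds $35,700 by $8,700, which is 9 full-or-partial $1,000 increments; reduction = 9 × $110 = $990, leaving $1,320.
Total: $15,750 + $4,275 + $1,320 = $21,345.

$21,345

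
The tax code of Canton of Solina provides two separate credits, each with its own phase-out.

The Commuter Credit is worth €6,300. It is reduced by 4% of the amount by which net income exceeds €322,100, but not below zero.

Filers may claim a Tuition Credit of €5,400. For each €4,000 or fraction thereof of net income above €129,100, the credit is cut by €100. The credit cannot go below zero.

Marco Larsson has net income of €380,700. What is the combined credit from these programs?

€3,956

Commuter Credit: 4% of the €58,600 excess over €322,100 is €2,344; credit = €6,300 − €2,344 = €3,956.
Tuition Credit: income exceeds €129,100 by €251,600 → 63 increments × €100 = €6,300 ≥ base, so the credit is €0.
Total: €3,956 + €0 = €3,956.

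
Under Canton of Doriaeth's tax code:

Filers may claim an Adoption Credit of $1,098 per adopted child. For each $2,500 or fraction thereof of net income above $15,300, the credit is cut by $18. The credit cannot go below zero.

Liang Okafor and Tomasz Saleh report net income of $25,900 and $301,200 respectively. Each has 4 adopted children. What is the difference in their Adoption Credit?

Liang ($25,900): Adoption Credit: base = 4 × $1,098 = $4,392. income exceeds $15,300 by $10,600, which is 5 full-or-partial $2,500 increments; reduction = 5 × $18 = $90, leaving $4,302.
Tomasz ($301,200): Adoption Credit: base = 4 × $1,098 = $4,392. income exceeds $15,300 by $285,900, which is 115 full-or-partial $2,500 increments; reduction = 115 × $18 = $2,070, leaving $2,322.
Difference: |$4,302 − $2,322| = $1,980.

$1,980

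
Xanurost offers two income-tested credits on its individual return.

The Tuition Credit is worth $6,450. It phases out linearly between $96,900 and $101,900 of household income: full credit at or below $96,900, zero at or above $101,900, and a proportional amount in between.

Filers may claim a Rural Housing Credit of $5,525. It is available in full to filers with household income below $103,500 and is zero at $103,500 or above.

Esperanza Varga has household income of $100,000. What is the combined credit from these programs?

Tuition Credit: $100,000 is $3,100 into a $5,000 phase-out range, leaving 1,900/5,000 of the credit: $6,450 × 1,900/5,000 = $2,451.
Rural Housing Credit: $100,000 is below the $103,500 cutoff, so the full $5,525 applies.
Total: $2,451 + $5,525 = $7,976.

$7,976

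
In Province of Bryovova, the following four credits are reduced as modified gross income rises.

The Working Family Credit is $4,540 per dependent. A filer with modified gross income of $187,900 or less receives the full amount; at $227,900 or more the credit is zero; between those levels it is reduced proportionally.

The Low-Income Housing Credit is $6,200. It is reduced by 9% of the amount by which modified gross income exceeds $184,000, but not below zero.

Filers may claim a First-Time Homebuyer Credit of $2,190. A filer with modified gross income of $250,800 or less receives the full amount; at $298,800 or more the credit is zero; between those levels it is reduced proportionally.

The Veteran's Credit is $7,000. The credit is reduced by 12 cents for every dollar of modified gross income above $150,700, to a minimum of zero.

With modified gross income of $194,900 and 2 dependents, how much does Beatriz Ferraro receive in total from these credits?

$16,596

Working Family Credit: base = 2 × $4,540 = $9,080. $194,900 is $7,000 into a $40,000 phase-out range, leaving 33,000/40,000 of the credit: $9,080 × 33,000/40,000 = $7,491.
Low-Income Housing Credit: 9% of the $10,900 excess over $184,000 is $981; credit = $6,200 − $981 = $5,219.
First-Time Homebuyer Credit: $194,900 is at or below the $250,800 threshold, so the full $2,190 applies.
Veteran's Credit: 12% of the $44,200 excess over $150,700 is $5,304; credit = $7,000 − $5,304 = $1,696.
Total: $7,491 + $5,219 + $2,190 + $1,696 = $16,596.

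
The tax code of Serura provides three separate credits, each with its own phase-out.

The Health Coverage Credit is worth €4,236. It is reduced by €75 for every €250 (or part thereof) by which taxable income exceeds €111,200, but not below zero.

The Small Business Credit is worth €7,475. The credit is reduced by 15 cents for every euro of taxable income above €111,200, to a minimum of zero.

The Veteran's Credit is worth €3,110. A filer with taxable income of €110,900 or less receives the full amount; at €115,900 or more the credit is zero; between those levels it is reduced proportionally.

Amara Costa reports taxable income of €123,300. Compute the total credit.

Health Coverage Credit: income exceeds €111,200 by €12,100, which is 49 full-or-partial €250 increments; reduction = 49 × €75 = €3,675, leaving €561.
Small Business Credit: 15% of the €12,100 excess over €111,200 is €1,815; credit = €7,475 − €1,815 = €5,660.
Veteran's Credit: €123,300 is at or above €115,900, so the credit is €0.
Total: €561 + €5,660 + €0 = €6,221.

€6,221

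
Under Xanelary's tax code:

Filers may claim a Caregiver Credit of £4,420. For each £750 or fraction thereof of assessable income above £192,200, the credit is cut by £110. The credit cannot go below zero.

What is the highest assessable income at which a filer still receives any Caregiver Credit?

£222,200

After 40 increments the reduction is 40 × £110 = £4,400, leaving £20; one more increment wipes it out. Increment 40 ends at excess 40 × £750 = £30,000, so the highest qualifying income is £192,200 + £30,000 = £222,200.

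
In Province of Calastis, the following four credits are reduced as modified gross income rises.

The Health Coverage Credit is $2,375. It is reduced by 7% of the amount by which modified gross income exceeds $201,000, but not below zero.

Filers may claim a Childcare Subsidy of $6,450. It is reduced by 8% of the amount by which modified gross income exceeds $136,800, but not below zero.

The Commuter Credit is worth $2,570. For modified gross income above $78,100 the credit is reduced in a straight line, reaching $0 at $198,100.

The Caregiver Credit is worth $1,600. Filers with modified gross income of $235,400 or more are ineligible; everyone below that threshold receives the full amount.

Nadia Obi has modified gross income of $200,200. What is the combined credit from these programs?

$5,353

Health Coverage Credit: $200,200 is at or below the $201,000 threshold, so the full $2,375 applies.
Childcare Subsidy: 8% of the $63,400 excess over $136,800 is $5,072; credit = $6,450 − $5,072 = $1,378.
Commuter Credit: $200,200 is at or above $198,100, so the credit is $0.
Caregiver Credit: $200,200 is below the $235,400 cutoff, so the full $1,600 applies.
Total: $2,375 + $1,378 + $0 + $1,600 = $5,353.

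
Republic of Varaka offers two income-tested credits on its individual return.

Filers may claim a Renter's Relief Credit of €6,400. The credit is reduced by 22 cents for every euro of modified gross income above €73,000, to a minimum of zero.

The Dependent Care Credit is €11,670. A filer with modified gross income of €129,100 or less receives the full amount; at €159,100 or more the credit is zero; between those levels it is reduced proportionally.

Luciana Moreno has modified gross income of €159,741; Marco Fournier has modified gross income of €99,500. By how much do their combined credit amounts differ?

€12,240

Luciana (€159,741): Renter's Relief Credit: 22% of the €86,741 excess over €73,000 is €19,083.02 ≥ base, so the credit is €0. Dependent Care Credit: €159,741 is at or above €159,100, so the credit is €0. total €0 + €0 = €0
Marco (€99,500): Renter's Relief Credit: 22% of the €26,500 excess over €73,000 is €5,830; credit = €6,400 − €5,830 = €570. Dependent Care Credit: €99,500 is at or below the €129,100 threshold, so the full €11,670 applies. total €570 + €11,670 = €12,240
Difference: |€0 − €12,240| = €12,240.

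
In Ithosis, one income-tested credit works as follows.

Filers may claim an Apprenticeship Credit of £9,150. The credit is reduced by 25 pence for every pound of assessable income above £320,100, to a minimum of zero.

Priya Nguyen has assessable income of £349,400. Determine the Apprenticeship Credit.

Apprenticeship Credit: 25% of the £29,300 excess over £320,100 is £7,325; credit = £9,150 − £7,325 = £1,825.

£1,825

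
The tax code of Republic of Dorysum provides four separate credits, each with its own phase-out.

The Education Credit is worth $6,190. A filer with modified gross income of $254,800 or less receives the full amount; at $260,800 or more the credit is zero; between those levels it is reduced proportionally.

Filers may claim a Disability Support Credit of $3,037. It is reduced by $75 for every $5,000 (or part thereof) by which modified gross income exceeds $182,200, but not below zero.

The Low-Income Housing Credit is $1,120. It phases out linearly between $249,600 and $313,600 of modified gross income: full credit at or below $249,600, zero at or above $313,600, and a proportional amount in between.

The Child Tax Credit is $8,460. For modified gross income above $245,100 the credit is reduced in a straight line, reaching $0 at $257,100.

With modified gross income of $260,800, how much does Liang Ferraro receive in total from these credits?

$2,761

Education Credit: $260,800 is at or above $260,800, so the credit is $0.
Disability Support Credit: income exceeds $182,200 by $78,600, which is 16 full-or-partial $5,000 increments; reduction = 16 × $75 = $1,200, leaving $1,837.
Low-Income Housing Credit: $260,800 is $11,200 into a $64,000 phase-out range, leaving 52,800/64,000 of the credit: $1,120 × 52,800/64,000 = $924.
Child Tax Credit: $260,800 is at or above $257,100, so the credit is $0.
Total: $0 + $1,837 + $924 + $0 = $2,761.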